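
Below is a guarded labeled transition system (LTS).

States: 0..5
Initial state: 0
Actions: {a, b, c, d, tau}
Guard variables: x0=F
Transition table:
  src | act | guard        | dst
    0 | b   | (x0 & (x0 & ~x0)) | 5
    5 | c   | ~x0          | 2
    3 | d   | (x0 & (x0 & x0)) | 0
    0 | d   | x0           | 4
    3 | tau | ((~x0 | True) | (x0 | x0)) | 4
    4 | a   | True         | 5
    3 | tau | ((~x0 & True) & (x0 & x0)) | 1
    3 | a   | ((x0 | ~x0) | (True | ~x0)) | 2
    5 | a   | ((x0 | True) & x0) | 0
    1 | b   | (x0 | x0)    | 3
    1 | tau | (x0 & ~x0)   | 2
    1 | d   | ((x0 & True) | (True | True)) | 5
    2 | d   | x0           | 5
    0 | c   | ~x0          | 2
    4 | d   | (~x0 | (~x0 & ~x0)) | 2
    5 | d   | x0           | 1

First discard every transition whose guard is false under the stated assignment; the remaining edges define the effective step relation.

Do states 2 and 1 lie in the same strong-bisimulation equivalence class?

Compute ~ classes (split until stable):
  P[0] = {{0,1,2,3,4,5}}
  P[1] = {{0,5},{1},{2},{3},{4}}
stable after 2 split(s): 5 block(s)
2∈{2}, 1∈{1}

Answer: NOT BISIMILAR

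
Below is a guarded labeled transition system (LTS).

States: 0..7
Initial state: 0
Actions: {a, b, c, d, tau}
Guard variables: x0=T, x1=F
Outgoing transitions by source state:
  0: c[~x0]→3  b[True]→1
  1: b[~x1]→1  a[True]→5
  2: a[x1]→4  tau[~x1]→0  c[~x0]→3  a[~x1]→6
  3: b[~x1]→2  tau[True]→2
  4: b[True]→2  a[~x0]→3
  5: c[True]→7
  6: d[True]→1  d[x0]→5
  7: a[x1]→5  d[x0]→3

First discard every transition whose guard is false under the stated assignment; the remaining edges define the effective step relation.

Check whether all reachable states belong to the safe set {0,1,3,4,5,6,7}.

Allowed set {0,1,3,4,5,6,7}
Reach set: {0,1,2,3,5,6,7}
  0: ✓
  1: ✓
  2: VIOLATES
  3: ✓
  5: ✓
  6: ✓
  7: ✓
reach 2 via b·a·c·d·b — violates

Answer: INVARIANT VIOLATED at state 2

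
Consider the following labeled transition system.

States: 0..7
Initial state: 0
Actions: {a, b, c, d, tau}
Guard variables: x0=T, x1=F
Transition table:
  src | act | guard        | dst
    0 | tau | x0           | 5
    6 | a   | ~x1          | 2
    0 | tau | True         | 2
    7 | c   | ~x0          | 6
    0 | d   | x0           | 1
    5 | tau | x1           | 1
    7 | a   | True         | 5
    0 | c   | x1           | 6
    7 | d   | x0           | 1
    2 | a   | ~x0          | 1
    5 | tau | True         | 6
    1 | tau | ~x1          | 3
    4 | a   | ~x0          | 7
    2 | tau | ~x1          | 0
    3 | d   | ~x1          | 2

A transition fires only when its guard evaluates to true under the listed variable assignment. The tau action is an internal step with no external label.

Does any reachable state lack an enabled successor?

Answer: DEADLOCK-FREE

Trace:
Reachable = {0,1,2,3,5,6}
  0: d→1  tau→2  tau→5  [3 exit(s)]
  1: tau→3  [1 exit(s)]
  2: tau→0  [1 exit(s)]
  3: d→2  [1 exit(s)]
  5: tau→6  [1 exit(s)]
  6: a→2  [1 exit(s)]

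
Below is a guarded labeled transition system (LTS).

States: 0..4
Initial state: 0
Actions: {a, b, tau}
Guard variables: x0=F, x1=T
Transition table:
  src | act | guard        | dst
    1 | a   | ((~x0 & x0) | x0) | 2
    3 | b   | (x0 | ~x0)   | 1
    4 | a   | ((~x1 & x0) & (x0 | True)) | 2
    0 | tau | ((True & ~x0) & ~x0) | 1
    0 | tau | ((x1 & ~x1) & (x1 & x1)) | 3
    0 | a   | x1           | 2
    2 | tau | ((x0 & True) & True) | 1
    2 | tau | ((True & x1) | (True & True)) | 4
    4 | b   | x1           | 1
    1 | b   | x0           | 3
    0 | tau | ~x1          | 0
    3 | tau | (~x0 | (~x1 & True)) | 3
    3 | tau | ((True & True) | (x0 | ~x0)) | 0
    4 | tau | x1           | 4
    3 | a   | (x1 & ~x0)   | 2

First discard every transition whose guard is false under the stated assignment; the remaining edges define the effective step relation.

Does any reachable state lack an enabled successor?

Answer: DEADLOCK at state 1

Trace:
Reachable = {0,1,2,4}
  0: a→2  tau→1  [deg 2]
  1: ∅  [STUCK]
  2: tau→4  [deg 1]
  4: b→1  tau→4  [deg 2]
trace reaching 1: tau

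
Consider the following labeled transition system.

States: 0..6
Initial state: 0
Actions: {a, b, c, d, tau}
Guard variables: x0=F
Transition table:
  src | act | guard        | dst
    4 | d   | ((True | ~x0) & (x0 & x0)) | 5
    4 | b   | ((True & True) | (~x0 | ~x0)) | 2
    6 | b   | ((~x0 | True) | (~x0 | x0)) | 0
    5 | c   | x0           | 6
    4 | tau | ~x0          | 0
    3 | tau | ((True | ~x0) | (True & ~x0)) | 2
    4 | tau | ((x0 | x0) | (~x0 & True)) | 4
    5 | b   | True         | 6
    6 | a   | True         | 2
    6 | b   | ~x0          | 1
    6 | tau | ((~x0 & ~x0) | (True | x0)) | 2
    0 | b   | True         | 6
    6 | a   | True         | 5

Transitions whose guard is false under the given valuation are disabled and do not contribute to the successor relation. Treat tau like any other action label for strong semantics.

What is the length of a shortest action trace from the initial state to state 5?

Layered search for 5:
  depth 0: {0}
  depth 1: {6}
  depth 2: {1,2,5}
first hit 5 at d=2 via b·a

Answer: 2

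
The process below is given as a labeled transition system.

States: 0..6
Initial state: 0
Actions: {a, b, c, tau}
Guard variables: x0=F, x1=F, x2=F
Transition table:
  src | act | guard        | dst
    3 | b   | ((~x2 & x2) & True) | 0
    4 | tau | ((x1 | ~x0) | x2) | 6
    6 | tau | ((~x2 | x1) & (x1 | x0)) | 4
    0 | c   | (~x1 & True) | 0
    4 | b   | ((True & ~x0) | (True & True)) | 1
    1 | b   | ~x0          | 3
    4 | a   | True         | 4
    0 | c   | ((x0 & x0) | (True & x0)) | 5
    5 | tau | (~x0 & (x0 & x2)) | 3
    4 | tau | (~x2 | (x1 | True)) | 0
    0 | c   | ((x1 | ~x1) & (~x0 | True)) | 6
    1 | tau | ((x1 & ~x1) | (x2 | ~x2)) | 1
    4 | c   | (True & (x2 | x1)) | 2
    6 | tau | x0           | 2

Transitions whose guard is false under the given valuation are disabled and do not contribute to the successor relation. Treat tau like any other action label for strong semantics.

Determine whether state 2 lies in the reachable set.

Guard filter leaves 8 enabled edge(s).
Layer 0: {0}
Layer 1: {6}  now seen {0,6}
Reach set: {0,6}

Answer: UNREACHABLE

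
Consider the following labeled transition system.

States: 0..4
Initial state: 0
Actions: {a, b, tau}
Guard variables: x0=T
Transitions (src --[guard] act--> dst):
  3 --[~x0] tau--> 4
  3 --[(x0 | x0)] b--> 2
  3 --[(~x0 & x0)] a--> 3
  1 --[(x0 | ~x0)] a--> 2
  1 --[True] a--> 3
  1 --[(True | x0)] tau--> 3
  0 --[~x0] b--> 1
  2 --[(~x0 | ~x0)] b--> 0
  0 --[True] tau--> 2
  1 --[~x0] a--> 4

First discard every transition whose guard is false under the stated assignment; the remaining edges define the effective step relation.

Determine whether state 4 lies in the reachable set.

Answer: UNREACHABLE

Trace:
5 transition(s) survive guard evaluation.
L0 = {0}
L1 = {2}  cumulative {0,2}
R = {0,2}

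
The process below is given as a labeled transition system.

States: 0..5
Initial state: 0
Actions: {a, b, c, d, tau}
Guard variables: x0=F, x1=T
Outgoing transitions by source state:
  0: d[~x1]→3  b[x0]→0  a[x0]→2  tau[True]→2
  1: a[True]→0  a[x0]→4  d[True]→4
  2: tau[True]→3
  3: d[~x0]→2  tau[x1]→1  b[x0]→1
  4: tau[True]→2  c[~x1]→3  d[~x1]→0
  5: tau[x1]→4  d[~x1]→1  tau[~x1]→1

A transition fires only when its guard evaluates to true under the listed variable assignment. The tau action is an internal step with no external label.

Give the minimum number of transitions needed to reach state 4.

Breadth-first toward 4:
  depth 0: {0}
  depth 1: {2}
  depth 2: {3}
  depth 3: {1}
  depth 4: {4}
first hit 4 at d=4 via tau·tau·tau·d

Answer: 4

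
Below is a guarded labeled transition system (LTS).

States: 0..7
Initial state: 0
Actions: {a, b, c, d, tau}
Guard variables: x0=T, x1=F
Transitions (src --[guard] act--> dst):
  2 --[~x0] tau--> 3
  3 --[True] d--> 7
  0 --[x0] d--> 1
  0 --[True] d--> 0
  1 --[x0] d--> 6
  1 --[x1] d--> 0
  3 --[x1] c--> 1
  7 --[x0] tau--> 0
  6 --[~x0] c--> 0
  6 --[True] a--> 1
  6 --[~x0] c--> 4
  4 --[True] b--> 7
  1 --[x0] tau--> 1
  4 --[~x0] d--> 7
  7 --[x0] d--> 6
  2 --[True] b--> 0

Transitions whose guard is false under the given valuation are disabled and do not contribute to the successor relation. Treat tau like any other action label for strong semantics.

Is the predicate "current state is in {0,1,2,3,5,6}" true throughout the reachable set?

Answer: INVARIANT HOLDS

Trace:
Allowed set {0,1,2,3,5,6}
Reach set: {0,1,6}
  0: ok
  1: ok
  6: ok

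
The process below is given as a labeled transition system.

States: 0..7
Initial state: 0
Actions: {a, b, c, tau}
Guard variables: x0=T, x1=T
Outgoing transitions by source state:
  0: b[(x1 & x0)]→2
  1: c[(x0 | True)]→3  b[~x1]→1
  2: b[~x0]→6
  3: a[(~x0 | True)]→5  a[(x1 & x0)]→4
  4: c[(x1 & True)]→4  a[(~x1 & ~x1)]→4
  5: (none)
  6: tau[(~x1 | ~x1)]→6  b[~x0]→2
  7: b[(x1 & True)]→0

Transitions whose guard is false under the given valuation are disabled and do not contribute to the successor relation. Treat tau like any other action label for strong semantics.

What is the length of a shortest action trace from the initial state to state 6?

Layered search for 6:
  Layer 0: {0}
  Layer 1: {2}
6 never appears.

Answer: UNREACHABLE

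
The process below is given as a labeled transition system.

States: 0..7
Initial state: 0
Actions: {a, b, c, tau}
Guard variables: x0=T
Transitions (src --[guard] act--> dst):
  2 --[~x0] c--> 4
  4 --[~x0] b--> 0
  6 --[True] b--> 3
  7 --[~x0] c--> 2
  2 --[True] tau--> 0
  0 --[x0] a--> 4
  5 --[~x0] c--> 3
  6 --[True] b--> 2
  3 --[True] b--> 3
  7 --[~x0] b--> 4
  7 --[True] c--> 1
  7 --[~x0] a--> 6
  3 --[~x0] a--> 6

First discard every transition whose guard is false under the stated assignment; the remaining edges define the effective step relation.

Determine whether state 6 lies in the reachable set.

Answer: UNREACHABLE

Analysis:
Guard filter leaves 6 enabled edge(s).
depth 0: {0}
depth 1: {4}  now seen {0,4}
Reach set: {0,4}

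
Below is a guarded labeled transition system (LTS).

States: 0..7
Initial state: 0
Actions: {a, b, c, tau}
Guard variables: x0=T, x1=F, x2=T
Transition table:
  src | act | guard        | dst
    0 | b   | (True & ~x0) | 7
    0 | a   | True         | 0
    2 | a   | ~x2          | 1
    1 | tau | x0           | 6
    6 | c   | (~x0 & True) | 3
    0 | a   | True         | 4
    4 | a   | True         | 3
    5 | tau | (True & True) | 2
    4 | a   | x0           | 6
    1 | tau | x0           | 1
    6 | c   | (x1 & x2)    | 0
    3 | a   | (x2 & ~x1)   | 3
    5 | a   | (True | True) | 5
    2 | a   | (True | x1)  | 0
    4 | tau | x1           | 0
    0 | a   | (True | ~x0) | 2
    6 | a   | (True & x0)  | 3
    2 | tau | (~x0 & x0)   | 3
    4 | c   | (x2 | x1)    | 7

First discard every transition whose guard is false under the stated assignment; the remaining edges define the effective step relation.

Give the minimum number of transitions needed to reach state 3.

Answer: 2

Working:
Breadth-first toward 3:
  Layer 0: {0}
  Layer 1: {2,4}
  Layer 2: {3,6,7}
first hit 3 at d=2 via a·a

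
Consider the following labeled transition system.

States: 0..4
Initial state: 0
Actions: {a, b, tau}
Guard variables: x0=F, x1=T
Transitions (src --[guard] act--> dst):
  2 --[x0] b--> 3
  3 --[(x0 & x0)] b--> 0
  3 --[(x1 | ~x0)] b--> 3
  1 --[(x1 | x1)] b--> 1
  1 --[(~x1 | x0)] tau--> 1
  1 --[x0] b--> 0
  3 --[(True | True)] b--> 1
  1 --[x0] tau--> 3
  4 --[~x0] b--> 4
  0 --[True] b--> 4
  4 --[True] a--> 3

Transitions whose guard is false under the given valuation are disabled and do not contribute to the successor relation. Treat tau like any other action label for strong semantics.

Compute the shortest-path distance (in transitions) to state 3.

Answer: 2

Trace:
Layered search for 3:
  L0 = {0}
  L1 = {4}
  L2 = {3}
depth(3)=2, e.g. b·a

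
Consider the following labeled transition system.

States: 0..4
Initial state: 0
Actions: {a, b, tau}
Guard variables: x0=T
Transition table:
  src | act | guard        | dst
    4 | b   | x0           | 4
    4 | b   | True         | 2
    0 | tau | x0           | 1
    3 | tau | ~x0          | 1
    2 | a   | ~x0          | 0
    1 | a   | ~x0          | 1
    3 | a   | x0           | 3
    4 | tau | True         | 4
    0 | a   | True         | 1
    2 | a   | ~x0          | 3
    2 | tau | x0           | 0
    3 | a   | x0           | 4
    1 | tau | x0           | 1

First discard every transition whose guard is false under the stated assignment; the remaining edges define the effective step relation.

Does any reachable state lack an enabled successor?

Answer: DEADLOCK-FREE

Analysis:
R = {0,1}
  0: a→1  tau→1  [2 exit(s)]
  1: tau→1  [1 exit(s)]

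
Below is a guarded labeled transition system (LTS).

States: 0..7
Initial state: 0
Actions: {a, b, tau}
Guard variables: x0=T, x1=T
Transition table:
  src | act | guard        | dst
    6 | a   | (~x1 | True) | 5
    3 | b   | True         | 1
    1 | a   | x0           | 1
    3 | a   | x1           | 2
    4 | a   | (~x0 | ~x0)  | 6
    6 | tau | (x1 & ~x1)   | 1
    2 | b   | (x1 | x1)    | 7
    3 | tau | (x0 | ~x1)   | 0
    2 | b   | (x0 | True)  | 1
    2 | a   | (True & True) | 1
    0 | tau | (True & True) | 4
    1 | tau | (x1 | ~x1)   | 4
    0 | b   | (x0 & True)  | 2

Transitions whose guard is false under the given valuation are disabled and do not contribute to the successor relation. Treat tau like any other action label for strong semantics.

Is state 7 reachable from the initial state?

Answer: REACHABLE

Working:
11 transition(s) survive guard evaluation.
depth 0: {0}
depth 1: {2,4}  cumulative {0,2,4}
depth 2: {1,7}  cumulative {0,1,2,4,7}
R = {0,1,2,4,7}
Path to 7: b·b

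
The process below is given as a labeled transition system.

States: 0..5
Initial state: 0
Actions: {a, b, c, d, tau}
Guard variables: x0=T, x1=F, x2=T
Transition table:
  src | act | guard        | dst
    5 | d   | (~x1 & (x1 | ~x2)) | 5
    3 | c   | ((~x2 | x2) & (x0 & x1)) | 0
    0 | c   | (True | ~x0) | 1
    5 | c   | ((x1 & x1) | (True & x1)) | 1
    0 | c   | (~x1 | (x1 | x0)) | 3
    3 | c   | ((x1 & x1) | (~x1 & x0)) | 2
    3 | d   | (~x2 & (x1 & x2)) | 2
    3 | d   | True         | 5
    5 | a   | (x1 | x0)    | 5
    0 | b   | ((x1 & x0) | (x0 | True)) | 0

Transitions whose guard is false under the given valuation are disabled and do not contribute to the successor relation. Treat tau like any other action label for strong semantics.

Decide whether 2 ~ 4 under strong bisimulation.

Compute ~ classes (split until stable):
  P[0] = {{0,1,2,3,4,5}}
  P[1] = {{0},{1,2,4},{3},{5}}
stable after 2 split(s): 4 block(s)
[2]={1,2,4}  [4]={1,2,4}

Answer: BISIMILAR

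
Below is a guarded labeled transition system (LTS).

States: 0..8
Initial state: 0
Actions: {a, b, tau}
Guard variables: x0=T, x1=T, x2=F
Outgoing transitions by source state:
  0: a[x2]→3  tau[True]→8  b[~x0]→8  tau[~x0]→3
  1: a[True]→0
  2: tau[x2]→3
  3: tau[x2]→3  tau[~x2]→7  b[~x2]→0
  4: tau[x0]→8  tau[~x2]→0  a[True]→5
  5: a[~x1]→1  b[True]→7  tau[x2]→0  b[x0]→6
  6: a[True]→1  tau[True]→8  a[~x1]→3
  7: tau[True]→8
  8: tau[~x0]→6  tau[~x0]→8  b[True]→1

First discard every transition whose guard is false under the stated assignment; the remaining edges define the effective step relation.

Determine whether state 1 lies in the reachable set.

13 transition(s) survive guard evaluation.
L0 = {0}
L1 = {8}  total {0,8}
L2 = {1}  total {0,1,8}
Reach set: {0,1,8}
Path to 1: tau·b

Answer: REACHABLE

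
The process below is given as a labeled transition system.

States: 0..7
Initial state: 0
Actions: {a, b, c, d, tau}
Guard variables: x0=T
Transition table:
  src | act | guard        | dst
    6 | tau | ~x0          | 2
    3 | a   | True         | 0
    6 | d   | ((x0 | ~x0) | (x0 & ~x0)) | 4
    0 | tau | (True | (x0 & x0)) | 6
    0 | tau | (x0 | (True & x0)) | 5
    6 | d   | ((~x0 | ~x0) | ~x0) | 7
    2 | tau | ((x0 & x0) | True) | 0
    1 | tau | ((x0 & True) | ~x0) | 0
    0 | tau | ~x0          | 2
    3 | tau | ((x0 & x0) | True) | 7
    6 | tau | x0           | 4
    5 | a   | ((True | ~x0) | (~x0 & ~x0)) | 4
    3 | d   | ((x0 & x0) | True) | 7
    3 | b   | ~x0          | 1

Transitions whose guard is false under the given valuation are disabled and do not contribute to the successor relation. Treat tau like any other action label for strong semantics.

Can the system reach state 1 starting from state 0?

Answer: UNREACHABLE

Trace:
Guard filter leaves 10 enabled edge(s).
Layer 0: {0}
Layer 1: {5,6}  total {0,5,6}
Layer 2: {4}  total {0,4,5,6}
R = {0,4,5,6}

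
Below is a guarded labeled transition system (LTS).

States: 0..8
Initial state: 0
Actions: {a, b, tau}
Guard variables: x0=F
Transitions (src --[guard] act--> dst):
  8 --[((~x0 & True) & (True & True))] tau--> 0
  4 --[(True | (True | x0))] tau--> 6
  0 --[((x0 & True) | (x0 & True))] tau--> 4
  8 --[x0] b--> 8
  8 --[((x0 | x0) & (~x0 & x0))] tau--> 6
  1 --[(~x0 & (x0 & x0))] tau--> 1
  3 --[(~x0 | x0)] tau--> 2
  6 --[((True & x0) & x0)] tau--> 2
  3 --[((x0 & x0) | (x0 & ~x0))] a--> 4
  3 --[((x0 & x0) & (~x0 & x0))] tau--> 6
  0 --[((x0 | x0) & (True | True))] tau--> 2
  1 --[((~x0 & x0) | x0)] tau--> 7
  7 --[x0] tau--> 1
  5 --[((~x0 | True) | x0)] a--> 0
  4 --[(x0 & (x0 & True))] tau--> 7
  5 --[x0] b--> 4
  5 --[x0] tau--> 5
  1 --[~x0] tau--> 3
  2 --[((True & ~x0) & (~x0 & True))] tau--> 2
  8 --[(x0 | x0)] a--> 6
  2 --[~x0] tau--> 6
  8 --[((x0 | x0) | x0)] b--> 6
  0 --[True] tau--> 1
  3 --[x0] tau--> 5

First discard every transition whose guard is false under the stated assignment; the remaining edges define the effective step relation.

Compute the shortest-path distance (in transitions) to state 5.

Layered search for 5:
  Layer 0: {0}
  Layer 1: {1}
  Layer 2: {3}
  Layer 3: {2}
  Layer 4: {6}
5 never appears.

Answer: UNREACHABLE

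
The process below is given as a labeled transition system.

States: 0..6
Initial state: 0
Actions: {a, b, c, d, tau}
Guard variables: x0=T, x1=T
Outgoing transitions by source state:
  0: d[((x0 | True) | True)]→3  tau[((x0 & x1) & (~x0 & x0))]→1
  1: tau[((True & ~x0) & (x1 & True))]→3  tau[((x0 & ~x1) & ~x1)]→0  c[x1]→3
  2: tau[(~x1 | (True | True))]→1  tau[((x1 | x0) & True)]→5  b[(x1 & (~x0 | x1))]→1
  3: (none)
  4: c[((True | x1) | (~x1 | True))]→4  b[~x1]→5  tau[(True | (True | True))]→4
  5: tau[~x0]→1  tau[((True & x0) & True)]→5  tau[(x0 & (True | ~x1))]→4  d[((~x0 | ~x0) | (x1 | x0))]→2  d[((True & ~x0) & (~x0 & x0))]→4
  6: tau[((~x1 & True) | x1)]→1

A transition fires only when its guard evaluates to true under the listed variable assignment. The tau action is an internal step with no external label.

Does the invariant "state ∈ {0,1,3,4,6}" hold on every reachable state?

Answer: INVARIANT HOLDS

Working:
Inv-set: {0,1,3,4,6}
Reachable = {0,3}
  0: ✓
  3: ✓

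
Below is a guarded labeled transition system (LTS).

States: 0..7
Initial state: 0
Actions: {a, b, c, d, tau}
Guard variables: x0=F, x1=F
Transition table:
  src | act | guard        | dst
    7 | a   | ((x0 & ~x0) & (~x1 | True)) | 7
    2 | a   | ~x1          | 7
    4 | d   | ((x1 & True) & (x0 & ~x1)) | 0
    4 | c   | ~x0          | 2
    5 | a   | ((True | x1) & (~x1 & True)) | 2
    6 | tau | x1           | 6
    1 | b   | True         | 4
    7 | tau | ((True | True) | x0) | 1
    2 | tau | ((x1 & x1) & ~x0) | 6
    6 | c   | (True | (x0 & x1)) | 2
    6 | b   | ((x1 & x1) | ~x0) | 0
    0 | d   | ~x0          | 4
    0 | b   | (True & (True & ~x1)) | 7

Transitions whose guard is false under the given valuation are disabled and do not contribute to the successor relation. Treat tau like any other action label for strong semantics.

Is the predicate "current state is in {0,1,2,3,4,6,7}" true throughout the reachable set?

Answer: INVARIANT HOLDS

Trace:
Inv-set: {0,1,2,3,4,6,7}
Reachable = {0,1,2,4,7}
  0: ok
  1: ok
  2: ok
  4: ok
  7: ok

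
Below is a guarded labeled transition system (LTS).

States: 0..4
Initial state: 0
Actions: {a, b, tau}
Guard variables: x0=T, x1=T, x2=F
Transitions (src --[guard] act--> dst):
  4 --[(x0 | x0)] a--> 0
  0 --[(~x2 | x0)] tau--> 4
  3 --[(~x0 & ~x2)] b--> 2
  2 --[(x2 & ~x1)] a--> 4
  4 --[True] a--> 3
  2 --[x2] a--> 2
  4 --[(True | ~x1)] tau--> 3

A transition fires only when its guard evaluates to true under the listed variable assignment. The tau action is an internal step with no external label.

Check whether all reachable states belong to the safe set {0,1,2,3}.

Answer: INVARIANT VIOLATED at state 4

Trace:
Safe = {0,1,2,3}
R = {0,3,4}
  0: ✓
  3: ✓
  4: ✗ unsafe
counterexample path to 4: tau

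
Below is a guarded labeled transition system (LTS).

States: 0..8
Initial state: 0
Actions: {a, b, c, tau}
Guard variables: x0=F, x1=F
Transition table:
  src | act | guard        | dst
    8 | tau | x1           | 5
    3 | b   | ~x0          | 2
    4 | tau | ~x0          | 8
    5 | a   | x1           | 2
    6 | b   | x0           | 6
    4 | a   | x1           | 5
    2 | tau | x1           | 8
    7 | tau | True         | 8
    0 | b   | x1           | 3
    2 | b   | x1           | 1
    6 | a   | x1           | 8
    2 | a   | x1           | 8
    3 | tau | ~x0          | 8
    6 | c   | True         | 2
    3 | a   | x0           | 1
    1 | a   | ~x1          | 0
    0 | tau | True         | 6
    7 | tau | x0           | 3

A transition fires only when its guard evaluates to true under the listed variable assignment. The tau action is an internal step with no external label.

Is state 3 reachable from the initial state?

After dropping false guards: 7 live edges.
depth 0: {0}
depth 1: {6}  now seen {0,6}
depth 2: {2}  now seen {0,2,6}
R = {0,2,6}

Answer: UNREACHABLE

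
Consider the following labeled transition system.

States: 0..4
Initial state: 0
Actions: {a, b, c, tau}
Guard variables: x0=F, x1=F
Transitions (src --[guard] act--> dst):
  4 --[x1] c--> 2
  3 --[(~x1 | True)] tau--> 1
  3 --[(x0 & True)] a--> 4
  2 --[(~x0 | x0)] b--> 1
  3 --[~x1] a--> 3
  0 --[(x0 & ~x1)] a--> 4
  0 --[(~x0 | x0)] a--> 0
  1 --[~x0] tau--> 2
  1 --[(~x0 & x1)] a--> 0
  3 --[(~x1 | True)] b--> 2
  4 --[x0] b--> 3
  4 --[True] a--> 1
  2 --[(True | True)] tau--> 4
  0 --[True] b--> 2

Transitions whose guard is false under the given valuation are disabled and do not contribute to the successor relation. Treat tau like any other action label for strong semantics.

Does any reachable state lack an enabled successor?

Answer: DEADLOCK-FREE

Trace:
R = {0,1,2,4}
  0: a→0  b→2  [deg 2]
  1: tau→2  [deg 1]
  2: b→1  tau→4  [deg 2]
  4: a→1  [deg 1]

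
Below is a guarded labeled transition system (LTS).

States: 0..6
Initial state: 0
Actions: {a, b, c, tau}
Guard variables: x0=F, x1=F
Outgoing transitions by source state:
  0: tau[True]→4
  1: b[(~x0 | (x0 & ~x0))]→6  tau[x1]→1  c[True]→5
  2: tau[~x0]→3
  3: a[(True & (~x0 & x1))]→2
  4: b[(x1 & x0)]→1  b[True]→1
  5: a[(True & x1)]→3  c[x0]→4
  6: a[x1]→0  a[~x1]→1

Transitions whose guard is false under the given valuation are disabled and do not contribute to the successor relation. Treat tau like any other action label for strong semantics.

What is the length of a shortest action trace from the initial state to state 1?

Layered search for 1:
  depth 0: {0}
  depth 1: {4}
  depth 2: {1}
first hit 1 at d=2 via tau·b

Answer: 2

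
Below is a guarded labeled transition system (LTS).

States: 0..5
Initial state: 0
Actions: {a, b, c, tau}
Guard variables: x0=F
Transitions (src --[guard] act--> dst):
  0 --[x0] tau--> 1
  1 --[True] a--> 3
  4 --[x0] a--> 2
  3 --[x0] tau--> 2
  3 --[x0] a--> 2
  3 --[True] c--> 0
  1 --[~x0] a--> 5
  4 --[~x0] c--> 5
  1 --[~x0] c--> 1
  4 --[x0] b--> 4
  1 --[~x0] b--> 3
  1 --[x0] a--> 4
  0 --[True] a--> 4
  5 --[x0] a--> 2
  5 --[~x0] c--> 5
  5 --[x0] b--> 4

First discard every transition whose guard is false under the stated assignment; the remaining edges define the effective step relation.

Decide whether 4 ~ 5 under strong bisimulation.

Answer: BISIMILAR

Trace:
Bisimulation quotient by refinement:
  P[0] = {{0,1,2,3,4,5}}
  P[1] = {{0},{1},{2},{3,4,5}}
  P[2] = {{0},{1},{2},{3},{4,5}}
5 equivalence class(es) (converged in 3)
4∈{4,5}, 5∈{4,5}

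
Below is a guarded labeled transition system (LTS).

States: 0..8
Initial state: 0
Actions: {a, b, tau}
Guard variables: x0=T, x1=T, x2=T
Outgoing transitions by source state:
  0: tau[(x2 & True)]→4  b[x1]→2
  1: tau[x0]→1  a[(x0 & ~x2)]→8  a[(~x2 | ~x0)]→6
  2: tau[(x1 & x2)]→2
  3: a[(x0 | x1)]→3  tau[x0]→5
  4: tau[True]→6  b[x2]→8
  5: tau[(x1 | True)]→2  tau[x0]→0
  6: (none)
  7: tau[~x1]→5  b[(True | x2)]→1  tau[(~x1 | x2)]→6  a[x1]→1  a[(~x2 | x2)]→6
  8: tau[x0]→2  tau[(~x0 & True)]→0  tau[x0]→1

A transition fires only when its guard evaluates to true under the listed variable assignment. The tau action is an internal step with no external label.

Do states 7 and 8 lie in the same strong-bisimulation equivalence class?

Compute ~ classes (split until stable):
  round 0: {{0,1,2,3,4,5,6,7,8}}
  round 1: {{0,4},{1,2,5,8},{3},{6},{7}}
  round 2: {{0},{1,2,8},{3},{4},{5},{6},{7}}
Fixed point at round 3; 7 class(es).
7∈{7}, 8∈{1,2,8}

Answer: NOT BISIMILAR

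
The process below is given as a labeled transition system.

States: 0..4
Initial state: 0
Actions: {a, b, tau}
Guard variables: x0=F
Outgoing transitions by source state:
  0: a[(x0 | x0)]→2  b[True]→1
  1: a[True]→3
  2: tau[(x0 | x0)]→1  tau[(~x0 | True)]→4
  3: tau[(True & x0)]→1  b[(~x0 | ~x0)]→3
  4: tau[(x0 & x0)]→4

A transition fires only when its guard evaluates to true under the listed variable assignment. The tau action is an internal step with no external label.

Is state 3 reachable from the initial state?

Answer: REACHABLE

Trace:
4 transition(s) survive guard evaluation.
depth 0: {0}
depth 1: {1}  cumulative {0,1}
depth 2: {3}  cumulative {0,1,3}
R = {0,1,3}
trace reaching 3: b·a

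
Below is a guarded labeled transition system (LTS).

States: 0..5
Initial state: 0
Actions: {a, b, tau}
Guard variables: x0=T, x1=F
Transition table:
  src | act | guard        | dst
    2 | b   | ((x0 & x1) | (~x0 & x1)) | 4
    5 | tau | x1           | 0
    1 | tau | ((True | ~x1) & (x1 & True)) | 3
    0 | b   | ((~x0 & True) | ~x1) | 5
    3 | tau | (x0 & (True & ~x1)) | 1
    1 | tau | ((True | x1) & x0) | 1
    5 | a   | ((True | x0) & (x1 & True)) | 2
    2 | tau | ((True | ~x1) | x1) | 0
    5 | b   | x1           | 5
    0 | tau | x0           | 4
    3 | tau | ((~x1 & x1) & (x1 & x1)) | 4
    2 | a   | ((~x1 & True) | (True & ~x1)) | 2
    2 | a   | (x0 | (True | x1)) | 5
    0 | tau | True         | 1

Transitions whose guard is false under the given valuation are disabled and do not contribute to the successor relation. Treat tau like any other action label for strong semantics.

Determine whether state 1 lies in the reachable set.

Answer: REACHABLE

Working:
After dropping false guards: 8 live edges.
depth 0: {0}
depth 1: {1,4,5}  now seen {0,1,4,5}
Reach set: {0,1,4,5}
Path to 1: tau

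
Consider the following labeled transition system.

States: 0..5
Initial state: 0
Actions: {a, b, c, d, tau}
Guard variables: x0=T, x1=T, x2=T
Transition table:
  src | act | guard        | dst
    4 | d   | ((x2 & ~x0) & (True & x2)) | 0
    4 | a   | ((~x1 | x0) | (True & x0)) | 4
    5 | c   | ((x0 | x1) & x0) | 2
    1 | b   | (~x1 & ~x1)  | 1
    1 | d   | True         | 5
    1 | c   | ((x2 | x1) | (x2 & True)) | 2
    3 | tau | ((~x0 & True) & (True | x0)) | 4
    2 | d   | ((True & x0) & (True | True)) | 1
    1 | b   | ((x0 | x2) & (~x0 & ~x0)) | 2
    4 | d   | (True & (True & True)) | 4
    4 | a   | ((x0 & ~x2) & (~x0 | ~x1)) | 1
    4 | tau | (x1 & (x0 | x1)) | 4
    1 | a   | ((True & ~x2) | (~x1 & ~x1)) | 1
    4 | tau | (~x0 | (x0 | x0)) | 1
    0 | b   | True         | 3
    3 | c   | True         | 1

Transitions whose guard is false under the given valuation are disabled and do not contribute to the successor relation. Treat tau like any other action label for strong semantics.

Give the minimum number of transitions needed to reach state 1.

Answer: 2

Working:
BFS to 1:
  Layer 0: {0}
  Layer 1: {3}
  Layer 2: {1}
1 enters at depth 2; path b·c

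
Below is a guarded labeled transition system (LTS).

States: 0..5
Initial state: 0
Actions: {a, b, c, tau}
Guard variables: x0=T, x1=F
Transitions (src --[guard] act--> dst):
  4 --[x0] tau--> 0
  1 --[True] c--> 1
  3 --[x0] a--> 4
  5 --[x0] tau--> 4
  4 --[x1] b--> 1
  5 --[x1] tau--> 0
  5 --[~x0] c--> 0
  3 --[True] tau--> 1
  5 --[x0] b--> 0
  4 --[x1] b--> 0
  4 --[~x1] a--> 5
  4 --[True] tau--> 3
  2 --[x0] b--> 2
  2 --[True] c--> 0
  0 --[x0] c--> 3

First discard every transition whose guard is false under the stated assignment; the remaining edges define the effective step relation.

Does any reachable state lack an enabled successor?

Answer: DEADLOCK-FREE

Analysis:
R = {0,1,3,4,5}
  0: c→3  [1 exit(s)]
  1: c→1  [1 exit(s)]
  3: a→4  tau→1  [2 exit(s)]
  4: a→5  tau→0  tau→3  [3 exit(s)]
  5: b→0  tau→4  [2 exit(s)]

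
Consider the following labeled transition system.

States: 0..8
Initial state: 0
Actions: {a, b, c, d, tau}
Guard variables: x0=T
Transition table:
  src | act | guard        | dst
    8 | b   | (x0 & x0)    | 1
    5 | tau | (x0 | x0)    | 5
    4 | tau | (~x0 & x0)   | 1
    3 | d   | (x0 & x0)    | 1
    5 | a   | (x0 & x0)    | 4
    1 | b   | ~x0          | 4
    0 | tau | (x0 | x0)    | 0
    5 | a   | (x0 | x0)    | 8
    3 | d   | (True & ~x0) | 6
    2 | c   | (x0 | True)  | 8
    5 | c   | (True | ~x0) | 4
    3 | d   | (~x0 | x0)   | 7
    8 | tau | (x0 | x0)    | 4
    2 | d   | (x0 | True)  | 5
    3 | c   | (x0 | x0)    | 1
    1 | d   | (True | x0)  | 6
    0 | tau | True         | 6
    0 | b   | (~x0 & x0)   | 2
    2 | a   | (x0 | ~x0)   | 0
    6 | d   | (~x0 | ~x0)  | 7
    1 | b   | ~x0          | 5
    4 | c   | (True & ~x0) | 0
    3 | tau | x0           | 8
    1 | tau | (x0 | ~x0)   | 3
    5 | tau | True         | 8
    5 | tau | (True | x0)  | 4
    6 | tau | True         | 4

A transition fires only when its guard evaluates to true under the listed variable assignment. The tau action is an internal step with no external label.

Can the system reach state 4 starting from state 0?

Answer: REACHABLE

Trace:
20 transition(s) survive guard evaluation.
depth 0: {0}
depth 1: {6}  cumulative {0,6}
depth 2: {4}  cumulative {0,4,6}
Reach set: {0,4,6}
witness 4: tau·tau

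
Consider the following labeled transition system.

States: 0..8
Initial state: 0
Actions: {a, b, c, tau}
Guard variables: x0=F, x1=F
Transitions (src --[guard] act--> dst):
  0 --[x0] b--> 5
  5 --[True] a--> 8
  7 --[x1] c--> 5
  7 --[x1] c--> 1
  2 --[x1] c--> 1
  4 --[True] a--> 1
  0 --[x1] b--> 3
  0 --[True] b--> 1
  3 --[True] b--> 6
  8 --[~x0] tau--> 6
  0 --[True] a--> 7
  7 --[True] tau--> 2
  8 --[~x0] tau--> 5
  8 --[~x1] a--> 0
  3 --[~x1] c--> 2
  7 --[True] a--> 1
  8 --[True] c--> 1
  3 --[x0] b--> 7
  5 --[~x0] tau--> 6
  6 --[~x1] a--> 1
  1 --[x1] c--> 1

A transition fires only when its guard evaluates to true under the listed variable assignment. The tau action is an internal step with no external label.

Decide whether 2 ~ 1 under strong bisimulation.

Answer: BISIMILAR

Analysis:
Compute ~ classes (split until stable):
  P[0] = {{0,1,2,3,4,5,6,7,8}}
  P[1] = {{0},{1,2},{3},{4,6},{5,7},{8}}
  P[2] = {{0},{1,2},{3},{4,6},{5},{7},{8}}
7 equivalence class(es) (converged in 3)
[2]={1,2}  [1]={1,2}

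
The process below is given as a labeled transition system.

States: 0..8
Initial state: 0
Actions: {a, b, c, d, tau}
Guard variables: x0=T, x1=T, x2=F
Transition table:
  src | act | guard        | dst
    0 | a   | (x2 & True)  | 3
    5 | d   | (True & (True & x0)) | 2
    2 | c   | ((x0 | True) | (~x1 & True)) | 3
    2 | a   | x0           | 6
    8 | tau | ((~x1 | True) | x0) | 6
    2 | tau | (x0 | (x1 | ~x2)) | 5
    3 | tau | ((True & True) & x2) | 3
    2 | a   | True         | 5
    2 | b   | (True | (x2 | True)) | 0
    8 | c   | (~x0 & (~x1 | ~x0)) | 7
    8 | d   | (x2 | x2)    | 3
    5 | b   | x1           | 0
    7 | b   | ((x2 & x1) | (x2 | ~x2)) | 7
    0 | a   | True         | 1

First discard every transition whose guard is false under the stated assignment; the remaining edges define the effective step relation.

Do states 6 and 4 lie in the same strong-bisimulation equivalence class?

Answer: BISIMILAR

Analysis:
Bisimulation quotient by refinement:
  π0 = {{0,1,2,3,4,5,6,7,8}}
  π1 = {{0},{1,3,4,6},{2},{5},{7},{8}}
6 equivalence class(es) (converged in 2)
class of 6: {1,3,4,6}; class of 4: {1,3,4,6}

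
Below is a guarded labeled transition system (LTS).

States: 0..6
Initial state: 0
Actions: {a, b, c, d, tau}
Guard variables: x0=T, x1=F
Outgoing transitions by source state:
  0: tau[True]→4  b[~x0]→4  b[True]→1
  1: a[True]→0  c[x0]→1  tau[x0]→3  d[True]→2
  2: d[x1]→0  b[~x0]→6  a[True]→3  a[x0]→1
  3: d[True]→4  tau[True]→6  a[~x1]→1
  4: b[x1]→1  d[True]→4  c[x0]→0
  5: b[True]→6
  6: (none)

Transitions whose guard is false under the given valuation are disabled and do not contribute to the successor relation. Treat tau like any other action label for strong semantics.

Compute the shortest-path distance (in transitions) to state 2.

Layered search for 2:
  Layer 0: {0}
  Layer 1: {1,4}
  Layer 2: {2,3}
2 enters at depth 2; path b·d

Answer: 2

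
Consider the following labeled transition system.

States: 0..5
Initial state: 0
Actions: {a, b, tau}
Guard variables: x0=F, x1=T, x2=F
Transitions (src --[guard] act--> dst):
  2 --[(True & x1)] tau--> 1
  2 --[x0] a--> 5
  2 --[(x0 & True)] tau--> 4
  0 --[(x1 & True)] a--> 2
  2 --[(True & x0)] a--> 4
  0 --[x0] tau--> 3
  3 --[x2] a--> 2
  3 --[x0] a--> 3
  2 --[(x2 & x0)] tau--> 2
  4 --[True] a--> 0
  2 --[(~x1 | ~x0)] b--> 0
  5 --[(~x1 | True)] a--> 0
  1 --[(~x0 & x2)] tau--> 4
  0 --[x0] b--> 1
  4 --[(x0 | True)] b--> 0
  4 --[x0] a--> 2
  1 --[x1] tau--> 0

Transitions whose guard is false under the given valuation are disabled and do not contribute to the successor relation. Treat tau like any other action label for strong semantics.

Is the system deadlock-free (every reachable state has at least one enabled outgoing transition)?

Reachable = {0,1,2}
  0: a→2  [1 exit(s)]
  1: tau→0  [1 exit(s)]
  2: b→0  tau→1  [2 exit(s)]

Answer: DEADLOCK-FREE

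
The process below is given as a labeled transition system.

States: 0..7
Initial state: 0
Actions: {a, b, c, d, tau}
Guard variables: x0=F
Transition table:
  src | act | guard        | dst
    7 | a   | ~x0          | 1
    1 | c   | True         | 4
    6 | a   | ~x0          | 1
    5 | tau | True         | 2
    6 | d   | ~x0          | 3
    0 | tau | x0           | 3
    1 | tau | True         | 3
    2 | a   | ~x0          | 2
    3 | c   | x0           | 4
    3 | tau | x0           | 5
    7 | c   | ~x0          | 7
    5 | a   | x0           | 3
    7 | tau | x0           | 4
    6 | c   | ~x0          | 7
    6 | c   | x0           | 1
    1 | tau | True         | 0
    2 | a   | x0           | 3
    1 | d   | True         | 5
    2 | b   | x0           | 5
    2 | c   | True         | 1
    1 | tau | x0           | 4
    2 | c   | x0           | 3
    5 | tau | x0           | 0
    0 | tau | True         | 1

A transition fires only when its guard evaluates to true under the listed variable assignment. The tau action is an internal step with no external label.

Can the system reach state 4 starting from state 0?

After dropping false guards: 13 live edges.
depth 0: {0}
depth 1: {1}  cumulative {0,1}
depth 2: {3,4,5}  cumulative {0,1,3,4,5}
depth 3: {2}  cumulative {0,1,2,3,4,5}
R = {0,1,2,3,4,5}
Path to 4: tau·c

Answer: REACHABLE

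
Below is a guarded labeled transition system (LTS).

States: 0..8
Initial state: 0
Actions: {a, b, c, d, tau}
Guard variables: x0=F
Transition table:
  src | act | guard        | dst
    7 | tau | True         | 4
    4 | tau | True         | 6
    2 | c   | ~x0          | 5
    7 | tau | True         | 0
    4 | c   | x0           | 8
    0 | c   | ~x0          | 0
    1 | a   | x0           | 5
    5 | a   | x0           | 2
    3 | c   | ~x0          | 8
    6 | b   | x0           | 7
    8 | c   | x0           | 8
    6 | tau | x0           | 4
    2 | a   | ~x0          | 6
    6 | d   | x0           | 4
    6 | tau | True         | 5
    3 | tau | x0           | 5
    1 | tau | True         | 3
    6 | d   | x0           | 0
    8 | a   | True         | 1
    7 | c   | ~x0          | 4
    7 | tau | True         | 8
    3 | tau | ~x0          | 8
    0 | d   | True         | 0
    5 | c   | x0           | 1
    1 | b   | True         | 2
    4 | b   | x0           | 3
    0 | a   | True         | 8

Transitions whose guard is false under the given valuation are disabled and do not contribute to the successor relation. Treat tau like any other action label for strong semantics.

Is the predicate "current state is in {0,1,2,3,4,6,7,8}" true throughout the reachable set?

Answer: INVARIANT VIOLATED at state 5

Trace:
Safe = {0,1,2,3,4,6,7,8}
Reachable = {0,1,2,3,5,6,8}
  0: ✓
  1: ✓
  2: ✓
  3: ✓
  5: ✗ unsafe
  6: ✓
  8: ✓
counterexample path to 5: a·a·b·c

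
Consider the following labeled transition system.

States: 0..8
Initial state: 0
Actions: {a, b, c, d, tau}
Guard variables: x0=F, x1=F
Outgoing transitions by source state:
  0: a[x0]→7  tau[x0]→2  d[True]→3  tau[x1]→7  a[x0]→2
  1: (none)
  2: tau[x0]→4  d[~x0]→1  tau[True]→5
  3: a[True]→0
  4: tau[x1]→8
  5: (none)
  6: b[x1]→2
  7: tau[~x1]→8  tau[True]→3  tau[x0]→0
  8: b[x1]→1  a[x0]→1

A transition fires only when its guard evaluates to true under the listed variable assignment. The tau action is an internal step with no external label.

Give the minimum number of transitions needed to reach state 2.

Answer: UNREACHABLE

Working:
BFS to 2:
  Layer 0: {0}
  Layer 1: {3}
2 never appears.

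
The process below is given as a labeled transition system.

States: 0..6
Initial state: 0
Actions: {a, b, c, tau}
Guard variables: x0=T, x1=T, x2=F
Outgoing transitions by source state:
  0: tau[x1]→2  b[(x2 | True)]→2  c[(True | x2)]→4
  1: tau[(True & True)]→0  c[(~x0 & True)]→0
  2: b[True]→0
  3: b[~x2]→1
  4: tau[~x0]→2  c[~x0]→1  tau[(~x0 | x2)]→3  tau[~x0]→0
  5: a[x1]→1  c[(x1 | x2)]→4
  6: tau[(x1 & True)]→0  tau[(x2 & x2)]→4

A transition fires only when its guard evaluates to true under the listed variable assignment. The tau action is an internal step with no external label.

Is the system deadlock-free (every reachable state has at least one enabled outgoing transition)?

Reach set: {0,2,4}
  0: b→2  c→4  tau→2  [deg 3]
  2: b→0  [deg 1]
  4: ∅  [no exit]
trace reaching 4: c

Answer: DEADLOCK at state 4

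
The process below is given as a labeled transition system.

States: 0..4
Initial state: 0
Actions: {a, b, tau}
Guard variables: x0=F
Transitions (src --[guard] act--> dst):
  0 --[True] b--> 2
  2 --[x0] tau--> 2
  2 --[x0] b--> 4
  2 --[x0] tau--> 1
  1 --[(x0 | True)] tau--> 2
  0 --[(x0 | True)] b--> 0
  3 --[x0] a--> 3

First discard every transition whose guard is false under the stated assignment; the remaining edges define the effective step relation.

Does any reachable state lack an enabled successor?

Answer: DEADLOCK at state 2

Analysis:
Reachable = {0,2}
  0: b→0  b→2  [deg 2]
  2: ∅  [STUCK]
Path to 2: b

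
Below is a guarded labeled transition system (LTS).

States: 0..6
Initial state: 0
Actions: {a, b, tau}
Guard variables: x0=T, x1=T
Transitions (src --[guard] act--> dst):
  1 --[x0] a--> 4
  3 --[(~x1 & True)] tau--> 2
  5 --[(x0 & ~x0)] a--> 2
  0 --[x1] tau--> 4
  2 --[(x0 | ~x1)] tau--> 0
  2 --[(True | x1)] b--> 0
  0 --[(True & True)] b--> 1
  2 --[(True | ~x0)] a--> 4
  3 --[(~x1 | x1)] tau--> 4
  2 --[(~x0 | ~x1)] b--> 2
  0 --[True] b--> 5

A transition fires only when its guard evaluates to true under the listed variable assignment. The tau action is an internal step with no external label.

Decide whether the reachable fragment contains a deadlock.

Answer: DEADLOCK at state 4

Trace:
Reach set: {0,1,4,5}
  0: b→1  b→5  tau→4  [3 out]
  1: a→4  [1 out]
  4: ∅  [no exit]
  5: ∅  [no exit]
witness 4: tau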